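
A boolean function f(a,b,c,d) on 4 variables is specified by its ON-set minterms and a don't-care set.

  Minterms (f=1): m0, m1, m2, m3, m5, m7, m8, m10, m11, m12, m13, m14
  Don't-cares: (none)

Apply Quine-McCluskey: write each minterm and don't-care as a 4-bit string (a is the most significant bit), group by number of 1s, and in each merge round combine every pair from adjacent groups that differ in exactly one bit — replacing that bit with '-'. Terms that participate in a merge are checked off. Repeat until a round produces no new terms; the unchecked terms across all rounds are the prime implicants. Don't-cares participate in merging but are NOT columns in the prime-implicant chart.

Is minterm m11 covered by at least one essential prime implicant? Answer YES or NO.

YES

[col 0] 0000*, 0001*, 0010*, 0011*, 0101*, 0111*, 1000*, 1010*, 1011*, 1100*, 1101*, 1110*
[col 1] -000*, -010*, -011*, -101, 0-01*, 0-11*, 00-0*, 00-1*, 000-*, 001-*, 01-1*, 1-00*, 1-10*, 10-0*, 101-*, 11-0*, 110-
[col 2] -0-0, -01-, 0--1, 00--, 1--0
Prime implicants: -0-0, -01-, -101, 0--1, 00--, 1--0, 110-
PI chart (minterm → PIs covering it):
  0 | -0-0,00--
  1 | 0--1,00--
  2 | -0-0,-01-,00--
  3 | -01-,0--1,00--
  5 | -101,0--1
  7 | 0--1  (sole → essential)
  8 | -0-0,1--0
  10 | -0-0,-01-,1--0
  11 | -01-  (sole → essential)
  12 | 1--0,110-
  13 | -101,110-
  14 | 1--0  (sole → essential)
Essential prime implicants: -01-, 0--1, 1--0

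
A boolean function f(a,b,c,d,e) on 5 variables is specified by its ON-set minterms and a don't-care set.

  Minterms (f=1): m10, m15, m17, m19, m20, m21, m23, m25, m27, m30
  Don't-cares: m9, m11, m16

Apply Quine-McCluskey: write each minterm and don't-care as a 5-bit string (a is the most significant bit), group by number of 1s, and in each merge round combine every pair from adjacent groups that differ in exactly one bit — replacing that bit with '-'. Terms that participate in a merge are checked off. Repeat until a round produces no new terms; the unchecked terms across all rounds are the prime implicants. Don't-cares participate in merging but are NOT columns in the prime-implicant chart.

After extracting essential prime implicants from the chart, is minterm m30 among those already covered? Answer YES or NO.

Round 0: 01001✓ 01010✓ 01011✓ 01111✓ 10000✓ 10001✓ 10011✓ 10100✓ 10101✓ 10111✓ 11001✓ 11011✓ 11110
Round 1: -1001✓ -1011✓ 01-11 010-1✓ 0101- 1-001✓ 1-011✓ 10-00✓ 10-01✓ 10-11✓ 100-1✓ 1000-✓ 101-1✓ 1010-✓ 110-1✓
Round 2: -10-1 1-0-1 10--1 10-0-
PIs = {-10-1, 01-11, 0101-, 1-0-1, 10--1, 10-0-, 11110}
Coverage chart:
  m10: 0101- ←essential
  m15: 01-11 ←essential
  m17: 1-0-1,10--1,10-0-
  m19: 1-0-1,10--1
  m20: 10-0- ←essential
  m21: 10--1,10-0-
  m23: 10--1 ←essential
  m25: -10-1,1-0-1
  m27: -10-1,1-0-1
  m30: 11110 ←essential
Essential: 01-11, 0101-, 10--1, 10-0-, 11110

YES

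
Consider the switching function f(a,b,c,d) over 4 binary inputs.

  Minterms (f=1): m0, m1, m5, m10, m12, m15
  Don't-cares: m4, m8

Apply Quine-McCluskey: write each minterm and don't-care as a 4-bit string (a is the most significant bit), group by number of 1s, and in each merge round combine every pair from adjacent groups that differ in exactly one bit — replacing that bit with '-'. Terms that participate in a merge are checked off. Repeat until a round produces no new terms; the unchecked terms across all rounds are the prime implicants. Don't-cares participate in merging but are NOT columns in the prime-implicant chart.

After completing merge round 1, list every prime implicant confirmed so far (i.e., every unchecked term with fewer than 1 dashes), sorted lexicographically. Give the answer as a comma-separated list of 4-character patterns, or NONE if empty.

1111

[col 0] 0000*, 0001*, 0100*, 0101*, 1000*, 1010*, 1100*, 1111
[col 1] -000*, -100*, 0-00*, 0-01*, 000-*, 010-*, 1-00*, 10-0
[col 2] --00, 0-0-
Prime implicants: --00, 0-0-, 10-0, 1111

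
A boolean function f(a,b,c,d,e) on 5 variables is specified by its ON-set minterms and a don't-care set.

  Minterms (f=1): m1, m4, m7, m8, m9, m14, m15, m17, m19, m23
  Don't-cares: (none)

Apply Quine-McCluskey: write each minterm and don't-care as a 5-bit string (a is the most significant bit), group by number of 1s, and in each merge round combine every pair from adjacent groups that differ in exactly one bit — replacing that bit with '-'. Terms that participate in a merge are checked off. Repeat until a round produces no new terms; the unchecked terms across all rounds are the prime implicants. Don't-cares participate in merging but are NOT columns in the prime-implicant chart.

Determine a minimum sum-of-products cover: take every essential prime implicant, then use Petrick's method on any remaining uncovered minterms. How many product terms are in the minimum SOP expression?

6

size-2^0 implicants → 00001(✓)  00100  00111(✓)  01000(✓)  01001(✓)  01110(✓)  01111(✓)  10001(✓)  10011(✓)  10111(✓)
size-2^1 implicants → -0001  -0111  0-001  0-111  0100-  0111-  10-11  100-1
Unchecked terms (primes): -0001, -0111, 0-001, 0-111, 00100, 0100-, 0111-, 10-11, 100-1
Minterm coverage:
  m1 ⊆ -0001,0-001
  m4 ⊆ 00100 [E]
  m7 ⊆ -0111,0-111
  m8 ⊆ 0100- [E]
  m9 ⊆ 0-001,0100-
  m14 ⊆ 0111- [E]
  m15 ⊆ 0-111,0111-
  m17 ⊆ -0001,100-1
  m19 ⊆ 10-11,100-1
  m23 ⊆ -0111,10-11
E = {00100, 0100-, 0111-}
Petrick residual → -0001, -0111, 10-11
Cover = b'c'd'e + b'cde + a'b'cd'e' + a'bc'd' + a'bcd + ab'de  |cover|=6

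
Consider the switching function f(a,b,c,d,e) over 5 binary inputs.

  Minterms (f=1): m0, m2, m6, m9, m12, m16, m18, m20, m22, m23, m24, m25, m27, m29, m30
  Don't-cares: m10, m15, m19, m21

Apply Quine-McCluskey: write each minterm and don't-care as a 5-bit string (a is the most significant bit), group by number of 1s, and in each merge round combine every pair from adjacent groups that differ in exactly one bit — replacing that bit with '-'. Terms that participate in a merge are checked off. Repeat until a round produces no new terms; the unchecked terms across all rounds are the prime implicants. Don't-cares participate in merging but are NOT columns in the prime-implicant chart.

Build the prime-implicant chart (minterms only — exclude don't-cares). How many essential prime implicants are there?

5

Round 0: 00000✓ 00010✓ 00110✓ 01001✓ 01010✓ 01100 01111 10000✓ 10010✓ 10011✓ 10100✓ 10101✓ 10110✓ 10111✓ 11000✓ 11001✓ 11011✓ 11101✓ 11110✓
Round 1: -0000✓ -0010✓ -0110✓ -1001 0-010 00-10✓ 000-0✓ 1-000 1-011 1-101 1-110 10-00✓ 10-10✓ 10-11✓ 100-0✓ 1001-✓ 101-0✓ 101-1✓ 1010-✓ 1011-✓ 11-01 110-1 1100-
Round 2: -0-10 -00-0 10--0 10-1- 101--
PIs = {-0-10, -00-0, -1001, 0-010, 01100, 01111, 1-000, 1-011, 1-101, 1-110, 10--0, 10-1-, 101--, 11-01, 110-1, 1100-}
Coverage chart:
  m0: -00-0 ←essential
  m2: -0-10,-00-0,0-010
  m6: -0-10 ←essential
  m9: -1001 ←essential
  m12: 01100 ←essential
  m16: -00-0,1-000,10--0
  m18: -0-10,-00-0,10--0,10-1-
  m20: 10--0,101--
  m22: -0-10,1-110,10--0,10-1-,101--
  m23: 10-1-,101--
  m24: 1-000,1100-
  m25: -1001,11-01,110-1,1100-
  m27: 1-011,110-1
  m29: 1-101,11-01
  m30: 1-110 ←essential
Essential: -0-10, -00-0, -1001, 01100, 1-110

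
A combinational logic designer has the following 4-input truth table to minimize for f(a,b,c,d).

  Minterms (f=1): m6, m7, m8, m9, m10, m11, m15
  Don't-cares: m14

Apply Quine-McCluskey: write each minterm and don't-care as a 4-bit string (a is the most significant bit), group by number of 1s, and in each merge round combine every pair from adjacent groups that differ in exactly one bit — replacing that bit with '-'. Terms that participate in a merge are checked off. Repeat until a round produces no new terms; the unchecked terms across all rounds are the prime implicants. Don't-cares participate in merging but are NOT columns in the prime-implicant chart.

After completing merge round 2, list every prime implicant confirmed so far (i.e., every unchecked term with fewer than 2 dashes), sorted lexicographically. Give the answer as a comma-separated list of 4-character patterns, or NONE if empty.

[col 0] 0110*, 0111*, 1000*, 1001*, 1010*, 1011*, 1110*, 1111*
[col 1] -110*, -111*, 011-*, 1-10*, 1-11*, 10-0*, 10-1*, 100-*, 101-*, 111-*
[col 2] -11-, 1-1-, 10--
Prime implicants: -11-, 1-1-, 10--

NONE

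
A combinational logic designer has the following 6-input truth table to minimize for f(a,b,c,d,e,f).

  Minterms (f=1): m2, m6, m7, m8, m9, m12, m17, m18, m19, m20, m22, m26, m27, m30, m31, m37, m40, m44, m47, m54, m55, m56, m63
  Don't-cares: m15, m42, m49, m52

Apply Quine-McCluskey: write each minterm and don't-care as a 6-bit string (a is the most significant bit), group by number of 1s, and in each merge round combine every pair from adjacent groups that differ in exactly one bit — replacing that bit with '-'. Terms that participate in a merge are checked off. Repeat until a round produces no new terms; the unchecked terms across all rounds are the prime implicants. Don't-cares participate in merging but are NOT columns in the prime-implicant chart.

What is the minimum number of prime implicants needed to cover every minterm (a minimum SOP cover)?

size-2^0 implicants → 000010(✓)  000110(✓)  000111(✓)  001000(✓)  001001(✓)  001100(✓)  001111(✓)  010001(✓)  010010(✓)  010011(✓)  010100(✓)  010110(✓)  011010(✓)  011011(✓)  011110(✓)  011111(✓)  100101  101000(✓)  101010(✓)  101100(✓)  101111(✓)  110001(✓)  110100(✓)  110110(✓)  110111(✓)  111000(✓)  111111(✓)
size-2^1 implicants → -01000(✓)  -01100(✓)  -01111(✓)  -10001  -10100(✓)  -10110(✓)  -11111(✓)  0-0010(✓)  0-0110(✓)  0-1111(✓)  00-111  000-10(✓)  00011-  001-00(✓)  00100-  01-010(✓)  01-011(✓)  01-110(✓)  010-10(✓)  0100-1  01001-(✓)  0101-0(✓)  011-10(✓)  011-11(✓)  01101-(✓)  01111-(✓)  1-1000  1-1111(✓)  101-00(✓)  1010-0  11-111  1101-0(✓)  11011-
size-2^2 implicants → --1111  -01-00  -101-0  0-0-10  01--10  01-01-  011-1-
Unchecked terms (primes): --1111, -01-00, -10001, -101-0, 0-0-10, 00-111, 00011-, 00100-, 01--10, 01-01-, 0100-1, 011-1-, 1-1000, 100101, 1010-0, 11-111, 11011-
Minterm coverage:
  m2 ⊆ 0-0-10 [E]
  m6 ⊆ 0-0-10,00011-
  m7 ⊆ 00-111,00011-
  m8 ⊆ -01-00,00100-
  m9 ⊆ 00100- [E]
  m12 ⊆ -01-00 [E]
  m17 ⊆ -10001,0100-1
  m18 ⊆ 0-0-10,01--10,01-01-
  m19 ⊆ 01-01-,0100-1
  m20 ⊆ -101-0 [E]
  m22 ⊆ -101-0,0-0-10,01--10
  m26 ⊆ 01--10,01-01-,011-1-
  m27 ⊆ 01-01-,011-1-
  m30 ⊆ 01--10,011-1-
  m31 ⊆ --1111,011-1-
  m37 ⊆ 100101 [E]
  m40 ⊆ -01-00,1-1000,1010-0
  m44 ⊆ -01-00 [E]
  m47 ⊆ --1111 [E]
  m54 ⊆ -101-0,11011-
  m55 ⊆ 11-111,11011-
  m56 ⊆ 1-1000 [E]
  m63 ⊆ --1111,11-111
E = {--1111, -01-00, -101-0, 0-0-10, 00100-, 1-1000, 100101}
Petrick residual → 00-111, 0100-1, 011-1-, 11-111
Cover = cdef + b'ce'f' + bc'df' + a'c'ef' + a'b'def + a'b'cd'e' + a'bc'd'f + a'bce + acd'e'f' + ab'c'de'f + abdef  |cover|=11

11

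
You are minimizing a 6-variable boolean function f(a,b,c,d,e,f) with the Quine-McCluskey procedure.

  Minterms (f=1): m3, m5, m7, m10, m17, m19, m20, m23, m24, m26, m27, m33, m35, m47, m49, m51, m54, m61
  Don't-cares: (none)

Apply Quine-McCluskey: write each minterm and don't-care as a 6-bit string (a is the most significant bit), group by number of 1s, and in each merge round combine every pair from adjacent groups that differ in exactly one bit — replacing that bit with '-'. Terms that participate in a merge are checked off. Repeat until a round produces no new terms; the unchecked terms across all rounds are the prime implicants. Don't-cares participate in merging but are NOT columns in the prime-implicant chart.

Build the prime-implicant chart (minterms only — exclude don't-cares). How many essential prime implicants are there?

10

Round 0: 000011✓ 000101✓ 000111✓ 001010✓ 010001✓ 010011✓ 010100 010111✓ 011000✓ 011010✓ 011011✓ 100001✓ 100011✓ 101111 110001✓ 110011✓ 110110 111101
Round 1: -00011✓ -10001✓ -10011✓ 0-0011✓ 0-0111✓ 0-1010 000-11✓ 0001-1 01-011 010-11✓ 0100-1✓ 0110-0 01101- 1-0001✓ 1-0011✓ 1000-1✓ 1100-1✓
Round 2: --0011 -100-1 0-0-11 1-00-1
PIs = {--0011, -100-1, 0-0-11, 0-1010, 0001-1, 01-011, 010100, 0110-0, 01101-, 1-00-1, 101111, 110110, 111101}
Coverage chart:
  m3: --0011,0-0-11
  m5: 0001-1 ←essential
  m7: 0-0-11,0001-1
  m10: 0-1010 ←essential
  m17: -100-1 ←essential
  m19: --0011,-100-1,0-0-11,01-011
  m20: 010100 ←essential
  m23: 0-0-11 ←essential
  m24: 0110-0 ←essential
  m26: 0-1010,0110-0,01101-
  m27: 01-011,01101-
  m33: 1-00-1 ←essential
  m35: --0011,1-00-1
  m47: 101111 ←essential
  m49: -100-1,1-00-1
  m51: --0011,-100-1,1-00-1
  m54: 110110 ←essential
  m61: 111101 ←essential
Essential: -100-1, 0-0-11, 0-1010, 0001-1, 010100, 0110-0, 1-00-1, 101111, 110110, 111101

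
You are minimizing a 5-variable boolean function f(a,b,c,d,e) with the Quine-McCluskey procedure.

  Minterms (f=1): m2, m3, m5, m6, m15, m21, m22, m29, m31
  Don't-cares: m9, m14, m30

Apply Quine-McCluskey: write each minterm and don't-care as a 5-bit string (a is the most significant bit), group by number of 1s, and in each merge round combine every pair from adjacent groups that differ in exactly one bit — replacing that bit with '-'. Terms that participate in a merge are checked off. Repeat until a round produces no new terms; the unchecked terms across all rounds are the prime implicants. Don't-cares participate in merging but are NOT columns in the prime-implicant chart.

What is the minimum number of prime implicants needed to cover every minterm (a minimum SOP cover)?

5

[col 0] 00010*, 00011*, 00101*, 00110*, 01001, 01110*, 01111*, 10101*, 10110*, 11101*, 11110*, 11111*
[col 1] -0101, -0110*, -1110*, -1111*, 0-110*, 00-10, 0001-, 0111-*, 1-101, 1-110*, 111-1, 1111-*
[col 2] --110, -111-
Prime implicants: --110, -0101, -111-, 00-10, 0001-, 01001, 1-101, 111-1
PI chart (minterm → PIs covering it):
  2 | 00-10,0001-
  3 | 0001-  (sole → essential)
  5 | -0101  (sole → essential)
  6 | --110,00-10
  15 | -111-  (sole → essential)
  21 | -0101,1-101
  22 | --110  (sole → essential)
  29 | 1-101,111-1
  31 | -111-,111-1
Essential prime implicants: --110, -0101, -111-, 0001-
Petrick residual → 1-101
Minimum SOP uses 5 PIs: cde' + b'cd'e + bcd + a'b'c'd + acd'e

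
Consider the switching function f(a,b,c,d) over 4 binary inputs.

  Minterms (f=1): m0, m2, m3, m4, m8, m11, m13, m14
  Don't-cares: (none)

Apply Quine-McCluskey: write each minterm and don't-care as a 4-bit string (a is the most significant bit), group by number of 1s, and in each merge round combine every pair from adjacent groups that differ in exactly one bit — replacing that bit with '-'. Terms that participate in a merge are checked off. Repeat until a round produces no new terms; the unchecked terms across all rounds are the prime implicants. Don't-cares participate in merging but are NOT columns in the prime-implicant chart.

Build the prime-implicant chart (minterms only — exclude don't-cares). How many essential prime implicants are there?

5

[col 0] 0000*, 0010*, 0011*, 0100*, 1000*, 1011*, 1101, 1110
[col 1] -000, -011, 0-00, 00-0, 001-
Prime implicants: -000, -011, 0-00, 00-0, 001-, 1101, 1110
PI chart (minterm → PIs covering it):
  0 | -000,0-00,00-0
  2 | 00-0,001-
  3 | -011,001-
  4 | 0-00  (sole → essential)
  8 | -000  (sole → essential)
  11 | -011  (sole → essential)
  13 | 1101  (sole → essential)
  14 | 1110  (sole → essential)
Essential prime implicants: -000, -011, 0-00, 1101, 1110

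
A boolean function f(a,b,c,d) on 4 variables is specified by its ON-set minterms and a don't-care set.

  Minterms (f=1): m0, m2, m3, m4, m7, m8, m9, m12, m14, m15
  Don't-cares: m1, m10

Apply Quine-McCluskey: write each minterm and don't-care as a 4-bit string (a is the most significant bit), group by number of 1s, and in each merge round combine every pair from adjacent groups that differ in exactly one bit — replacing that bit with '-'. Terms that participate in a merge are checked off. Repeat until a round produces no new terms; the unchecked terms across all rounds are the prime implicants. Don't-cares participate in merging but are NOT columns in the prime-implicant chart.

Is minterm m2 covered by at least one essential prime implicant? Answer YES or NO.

[col 0] 0000*, 0001*, 0010*, 0011*, 0100*, 0111*, 1000*, 1001*, 1010*, 1100*, 1110*, 1111*
[col 1] -000*, -001*, -010*, -100*, -111, 0-00*, 0-11, 00-0*, 00-1*, 000-*, 001-*, 1-00*, 1-10*, 10-0*, 100-*, 11-0*, 111-
[col 2] --00, -0-0, -00-, 00--, 1--0
Prime implicants: --00, -0-0, -00-, -111, 0-11, 00--, 1--0, 111-
PI chart (minterm → PIs covering it):
  0 | --00,-0-0,-00-,00--
  2 | -0-0,00--
  3 | 0-11,00--
  4 | --00  (sole → essential)
  7 | -111,0-11
  8 | --00,-0-0,-00-,1--0
  9 | -00-  (sole → essential)
  12 | --00,1--0
  14 | 1--0,111-
  15 | -111,111-
Essential prime implicants: --00, -00-

NO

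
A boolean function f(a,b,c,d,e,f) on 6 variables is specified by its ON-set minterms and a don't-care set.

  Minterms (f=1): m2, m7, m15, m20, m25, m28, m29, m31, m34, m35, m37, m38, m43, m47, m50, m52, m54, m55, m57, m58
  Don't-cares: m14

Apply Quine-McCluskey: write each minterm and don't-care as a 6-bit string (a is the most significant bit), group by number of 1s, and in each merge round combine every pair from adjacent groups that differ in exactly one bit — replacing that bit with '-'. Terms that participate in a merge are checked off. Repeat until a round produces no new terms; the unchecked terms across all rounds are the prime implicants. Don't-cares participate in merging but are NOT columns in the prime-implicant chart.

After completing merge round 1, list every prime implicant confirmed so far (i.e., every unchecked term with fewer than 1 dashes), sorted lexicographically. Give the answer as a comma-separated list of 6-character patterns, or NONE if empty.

size-2^0 implicants → 000010(✓)  000111(✓)  001110(✓)  001111(✓)  010100(✓)  011001(✓)  011100(✓)  011101(✓)  011111(✓)  100010(✓)  100011(✓)  100101  100110(✓)  101011(✓)  101111(✓)  110010(✓)  110100(✓)  110110(✓)  110111(✓)  111001(✓)  111010(✓)
size-2^1 implicants → -00010  -01111  -10100  -11001  0-1111  00-111  00111-  01-100  011-01  0111-1  01110-  1-0010(✓)  1-0110(✓)  10-011  100-10(✓)  10001-  101-11  11-010  110-10(✓)  1101-0  11011-
size-2^2 implicants → 1-0-10
Unchecked terms (primes): -00010, -01111, -10100, -11001, 0-1111, 00-111, 00111-, 01-100, 011-01, 0111-1, 01110-, 1-0-10, 10-011, 10001-, 100101, 101-11, 11-010, 1101-0, 11011-

100101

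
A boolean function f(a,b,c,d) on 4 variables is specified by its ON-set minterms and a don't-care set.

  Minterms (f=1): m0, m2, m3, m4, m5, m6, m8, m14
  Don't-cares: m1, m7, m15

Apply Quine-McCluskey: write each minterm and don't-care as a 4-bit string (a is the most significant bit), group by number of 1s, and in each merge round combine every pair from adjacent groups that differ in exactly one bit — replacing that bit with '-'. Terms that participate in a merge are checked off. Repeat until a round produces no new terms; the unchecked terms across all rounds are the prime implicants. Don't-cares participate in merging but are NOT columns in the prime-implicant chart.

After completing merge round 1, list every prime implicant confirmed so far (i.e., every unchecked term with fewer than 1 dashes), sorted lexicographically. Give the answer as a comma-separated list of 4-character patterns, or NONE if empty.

NONE

Round 0: 0000✓ 0001✓ 0010✓ 0011✓ 0100✓ 0101✓ 0110✓ 0111✓ 1000✓ 1110✓ 1111✓
Round 1: -000 -110✓ -111✓ 0-00✓ 0-01✓ 0-10✓ 0-11✓ 00-0✓ 00-1✓ 000-✓ 001-✓ 01-0✓ 01-1✓ 010-✓ 011-✓ 111-✓
Round 2: -11- 0--0✓ 0--1✓ 0-0-✓ 0-1-✓ 00--✓ 01--✓
Round 3: 0---
PIs = {-000, -11-, 0---}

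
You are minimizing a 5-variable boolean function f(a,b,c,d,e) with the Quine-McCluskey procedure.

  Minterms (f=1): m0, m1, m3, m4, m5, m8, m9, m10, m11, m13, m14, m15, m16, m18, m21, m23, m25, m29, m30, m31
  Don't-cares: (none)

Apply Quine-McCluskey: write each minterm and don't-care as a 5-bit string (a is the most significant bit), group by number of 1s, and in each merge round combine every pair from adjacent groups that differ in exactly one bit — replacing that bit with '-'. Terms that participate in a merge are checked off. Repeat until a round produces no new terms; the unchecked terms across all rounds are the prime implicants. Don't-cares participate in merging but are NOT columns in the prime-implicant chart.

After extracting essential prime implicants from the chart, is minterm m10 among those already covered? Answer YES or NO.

[col 0] 00000*, 00001*, 00011*, 00100*, 00101*, 01000*, 01001*, 01010*, 01011*, 01101*, 01110*, 01111*, 10000*, 10010*, 10101*, 10111*, 11001*, 11101*, 11110*, 11111*
[col 1] -0000, -0101*, -1001*, -1101*, -1110*, -1111*, 0-000*, 0-001*, 0-011*, 0-101*, 00-00*, 00-01*, 000-1*, 0000-*, 0010-*, 01-01*, 01-10*, 01-11*, 010-0*, 010-1*, 0100-*, 0101-*, 011-1*, 0111-*, 1-101*, 1-111*, 100-0, 101-1*, 11-01*, 111-1*, 1111-*
[col 2] --101, -1-01, -11-1, -111-, 0--01, 0-0-1, 0-00-, 00-0-, 01--1, 01-1-, 010--, 1-1-1
Prime implicants: --101, -0000, -1-01, -11-1, -111-, 0--01, 0-0-1, 0-00-, 00-0-, 01--1, 01-1-, 010--, 1-1-1, 100-0
PI chart (minterm → PIs covering it):
  0 | -0000,0-00-,00-0-
  1 | 0--01,0-0-1,0-00-,00-0-
  3 | 0-0-1  (sole → essential)
  4 | 00-0-  (sole → essential)
  5 | --101,0--01,00-0-
  8 | 0-00-,010--
  9 | -1-01,0--01,0-0-1,0-00-,01--1,010--
  10 | 01-1-,010--
  11 | 0-0-1,01--1,01-1-,010--
  13 | --101,-1-01,-11-1,0--01,01--1
  14 | -111-,01-1-
  15 | -11-1,-111-,01--1,01-1-
  16 | -0000,100-0
  18 | 100-0  (sole → essential)
  21 | --101,1-1-1
  23 | 1-1-1  (sole → essential)
  25 | -1-01  (sole → essential)
  29 | --101,-1-01,-11-1,1-1-1
  30 | -111-  (sole → essential)
  31 | -11-1,-111-,1-1-1
Essential prime implicants: -1-01, -111-, 0-0-1, 00-0-, 1-1-1, 100-0

NO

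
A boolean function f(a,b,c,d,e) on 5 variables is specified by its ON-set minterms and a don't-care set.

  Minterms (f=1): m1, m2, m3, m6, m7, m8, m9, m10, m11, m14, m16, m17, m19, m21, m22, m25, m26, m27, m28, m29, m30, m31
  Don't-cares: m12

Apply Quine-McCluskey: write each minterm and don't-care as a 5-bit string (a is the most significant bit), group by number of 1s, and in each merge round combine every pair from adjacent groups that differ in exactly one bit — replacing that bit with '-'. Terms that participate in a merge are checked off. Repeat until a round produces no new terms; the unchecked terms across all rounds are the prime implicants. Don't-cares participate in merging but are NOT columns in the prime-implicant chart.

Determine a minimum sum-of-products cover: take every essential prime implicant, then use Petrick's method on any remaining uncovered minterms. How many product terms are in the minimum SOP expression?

8

Round 0: 00001✓ 00010✓ 00011✓ 00110✓ 00111✓ 01000✓ 01001✓ 01010✓ 01011✓ 01100✓ 01110✓ 10000✓ 10001✓ 10011✓ 10101✓ 10110✓ 11001✓ 11010✓ 11011✓ 11100✓ 11101✓ 11110✓ 11111✓
Round 1: -0001✓ -0011✓ -0110✓ -1001✓ -1010✓ -1011✓ -1100✓ -1110✓ 0-001✓ 0-010✓ 0-011✓ 0-110✓ 00-10✓ 00-11✓ 000-1✓ 0001-✓ 0011-✓ 01-00✓ 01-10✓ 010-0✓ 010-1✓ 0100-✓ 0101-✓ 011-0✓ 1-001✓ 1-011✓ 1-101✓ 1-110✓ 10-01✓ 100-1✓ 1000- 11-01✓ 11-10✓ 11-11✓ 110-1✓ 1101-✓ 111-0✓ 111-1✓ 1110-✓ 1111-✓
Round 2: --001✓ --011✓ --110 -00-1✓ -1-10 -10-1✓ -101- -11-0 0--10 0-0-1✓ 0-01- 00-1- 01--0 010-- 1--01 1-0-1✓ 11--1 11-1- 111--
Round 3: --0-1
PIs = {--0-1, --110, -1-10, -101-, -11-0, 0--10, 0-01-, 00-1-, 01--0, 010--, 1--01, 1000-, 11--1, 11-1-, 111--}
Coverage chart:
  m1: --0-1 ←essential
  m2: 0--10,0-01-,00-1-
  m3: --0-1,0-01-,00-1-
  m6: --110,0--10,00-1-
  m7: 00-1- ←essential
  m8: 01--0,010--
  m9: --0-1,010--
  m10: -1-10,-101-,0--10,0-01-,01--0,010--
  m11: --0-1,-101-,0-01-,010--
  m14: --110,-1-10,-11-0,0--10,01--0
  m16: 1000- ←essential
  m17: --0-1,1--01,1000-
  m19: --0-1 ←essential
  m21: 1--01 ←essential
  m22: --110 ←essential
  m25: --0-1,1--01,11--1
  m26: -1-10,-101-,11-1-
  m27: --0-1,-101-,11--1,11-1-
  m28: -11-0,111--
  m29: 1--01,11--1,111--
  m30: --110,-1-10,-11-0,11-1-,111--
  m31: 11--1,11-1-,111--
Essential: --0-1, --110, 00-1-, 1--01, 1000-
Petrick residual → -1-10, 01--0, 111--
Min cover (8 terms): c'e + cde' + bde' + a'b'd + a'be' + ad'e + ab'c'd' + abc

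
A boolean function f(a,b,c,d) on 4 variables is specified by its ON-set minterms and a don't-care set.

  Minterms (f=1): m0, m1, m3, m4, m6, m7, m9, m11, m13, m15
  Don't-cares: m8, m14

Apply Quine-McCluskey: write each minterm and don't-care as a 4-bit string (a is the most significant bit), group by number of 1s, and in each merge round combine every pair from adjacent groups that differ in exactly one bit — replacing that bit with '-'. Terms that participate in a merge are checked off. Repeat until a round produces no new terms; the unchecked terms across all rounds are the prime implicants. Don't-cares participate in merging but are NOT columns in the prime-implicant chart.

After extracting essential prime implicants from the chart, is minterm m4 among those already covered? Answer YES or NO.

Round 0: 0000✓ 0001✓ 0011✓ 0100✓ 0110✓ 0111✓ 1000✓ 1001✓ 1011✓ 1101✓ 1110✓ 1111✓
Round 1: -000✓ -001✓ -011✓ -110✓ -111✓ 0-00 0-11✓ 00-1✓ 000-✓ 01-0 011-✓ 1-01✓ 1-11✓ 10-1✓ 100-✓ 11-1✓ 111-✓
Round 2: --11 -0-1 -00- -11- 1--1
PIs = {--11, -0-1, -00-, -11-, 0-00, 01-0, 1--1}
Coverage chart:
  m0: -00-,0-00
  m1: -0-1,-00-
  m3: --11,-0-1
  m4: 0-00,01-0
  m6: -11-,01-0
  m7: --11,-11-
  m9: -0-1,-00-,1--1
  m11: --11,-0-1,1--1
  m13: 1--1 ←essential
  m15: --11,-11-,1--1
Essential: 1--1

NO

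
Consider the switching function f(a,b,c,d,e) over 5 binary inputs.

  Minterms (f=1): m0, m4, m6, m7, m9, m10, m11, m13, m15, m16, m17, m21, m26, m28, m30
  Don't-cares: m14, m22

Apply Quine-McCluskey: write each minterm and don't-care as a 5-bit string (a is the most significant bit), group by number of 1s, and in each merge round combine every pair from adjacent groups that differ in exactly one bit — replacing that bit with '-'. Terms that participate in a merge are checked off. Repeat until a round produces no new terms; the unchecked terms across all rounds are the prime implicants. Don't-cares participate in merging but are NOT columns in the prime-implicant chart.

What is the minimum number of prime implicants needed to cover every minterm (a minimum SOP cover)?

size-2^0 implicants → 00000(✓)  00100(✓)  00110(✓)  00111(✓)  01001(✓)  01010(✓)  01011(✓)  01101(✓)  01110(✓)  01111(✓)  10000(✓)  10001(✓)  10101(✓)  10110(✓)  11010(✓)  11100(✓)  11110(✓)
size-2^1 implicants → -0000  -0110(✓)  -1010(✓)  -1110(✓)  0-110(✓)  0-111(✓)  00-00  001-0  0011-(✓)  01-01(✓)  01-10(✓)  01-11(✓)  010-1(✓)  0101-(✓)  011-1(✓)  0111-(✓)  1-110(✓)  10-01  1000-  11-10(✓)  111-0
size-2^2 implicants → --110  -1-10  0-11-  01--1  01-1-
Unchecked terms (primes): --110, -0000, -1-10, 0-11-, 00-00, 001-0, 01--1, 01-1-, 10-01, 1000-, 111-0
Minterm coverage:
  m0 ⊆ -0000,00-00
  m4 ⊆ 00-00,001-0
  m6 ⊆ --110,0-11-,001-0
  m7 ⊆ 0-11- [E]
  m9 ⊆ 01--1 [E]
  m10 ⊆ -1-10,01-1-
  m11 ⊆ 01--1,01-1-
  m13 ⊆ 01--1 [E]
  m15 ⊆ 0-11-,01--1,01-1-
  m16 ⊆ -0000,1000-
  m17 ⊆ 10-01,1000-
  m21 ⊆ 10-01 [E]
  m26 ⊆ -1-10 [E]
  m28 ⊆ 111-0 [E]
  m30 ⊆ --110,-1-10,111-0
E = {-1-10, 0-11-, 01--1, 10-01, 111-0}
Petrick residual → -0000, 00-00
Cover = b'c'd'e' + bde' + a'cd + a'b'd'e' + a'be + ab'd'e + abce'  |cover|=7

7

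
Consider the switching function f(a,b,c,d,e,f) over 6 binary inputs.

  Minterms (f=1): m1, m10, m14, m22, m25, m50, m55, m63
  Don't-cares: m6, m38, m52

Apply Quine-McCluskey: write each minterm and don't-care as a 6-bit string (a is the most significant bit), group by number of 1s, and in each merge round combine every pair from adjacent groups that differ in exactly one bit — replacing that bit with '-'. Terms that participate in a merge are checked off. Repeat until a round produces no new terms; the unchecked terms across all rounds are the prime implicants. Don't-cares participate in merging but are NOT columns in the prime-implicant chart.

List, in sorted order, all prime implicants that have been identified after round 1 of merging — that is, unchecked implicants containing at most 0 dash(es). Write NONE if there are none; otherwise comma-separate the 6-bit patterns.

000001, 011001, 110010, 110100

[col 0] 000001, 000110*, 001010*, 001110*, 010110*, 011001, 100110*, 110010, 110100, 110111*, 111111*
[col 1] -00110, 0-0110, 00-110, 001-10, 11-111
Prime implicants: -00110, 0-0110, 00-110, 000001, 001-10, 011001, 11-111, 110010, 110100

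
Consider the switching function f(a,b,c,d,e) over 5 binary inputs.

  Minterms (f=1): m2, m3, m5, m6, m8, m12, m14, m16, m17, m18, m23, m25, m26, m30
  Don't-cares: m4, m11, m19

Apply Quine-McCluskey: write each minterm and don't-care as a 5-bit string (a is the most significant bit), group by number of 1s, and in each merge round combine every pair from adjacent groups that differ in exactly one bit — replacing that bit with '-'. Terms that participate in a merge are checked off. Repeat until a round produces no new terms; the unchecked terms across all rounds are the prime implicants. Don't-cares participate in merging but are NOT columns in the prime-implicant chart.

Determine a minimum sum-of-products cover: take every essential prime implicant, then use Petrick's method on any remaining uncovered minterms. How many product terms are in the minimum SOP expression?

8

[col 0] 00010*, 00011*, 00100*, 00101*, 00110*, 01000*, 01011*, 01100*, 01110*, 10000*, 10001*, 10010*, 10011*, 10111*, 11001*, 11010*, 11110*
[col 1] -0010*, -0011*, -1110, 0-011, 0-100*, 0-110*, 00-10, 0001-*, 001-0*, 0010-, 01-00, 011-0*, 1-001, 1-010, 10-11, 100-0*, 100-1*, 1000-*, 1001-*, 11-10
[col 2] -001-, 0-1-0, 100--
Prime implicants: -001-, -1110, 0-011, 0-1-0, 00-10, 0010-, 01-00, 1-001, 1-010, 10-11, 100--, 11-10
PI chart (minterm → PIs covering it):
  2 | -001-,00-10
  3 | -001-,0-011
  5 | 0010-  (sole → essential)
  6 | 0-1-0,00-10
  8 | 01-00  (sole → essential)
  12 | 0-1-0,01-00
  14 | -1110,0-1-0
  16 | 100--  (sole → essential)
  17 | 1-001,100--
  18 | -001-,1-010,100--
  23 | 10-11  (sole → essential)
  25 | 1-001  (sole → essential)
  26 | 1-010,11-10
  30 | -1110,11-10
Essential prime implicants: 0010-, 01-00, 1-001, 10-11, 100--
Petrick residual → -001-, 0-1-0, 11-10
Minimum SOP uses 8 PIs: b'c'd + a'ce' + a'b'cd' + a'bd'e' + ac'd'e + ab'de + ab'c' + abde'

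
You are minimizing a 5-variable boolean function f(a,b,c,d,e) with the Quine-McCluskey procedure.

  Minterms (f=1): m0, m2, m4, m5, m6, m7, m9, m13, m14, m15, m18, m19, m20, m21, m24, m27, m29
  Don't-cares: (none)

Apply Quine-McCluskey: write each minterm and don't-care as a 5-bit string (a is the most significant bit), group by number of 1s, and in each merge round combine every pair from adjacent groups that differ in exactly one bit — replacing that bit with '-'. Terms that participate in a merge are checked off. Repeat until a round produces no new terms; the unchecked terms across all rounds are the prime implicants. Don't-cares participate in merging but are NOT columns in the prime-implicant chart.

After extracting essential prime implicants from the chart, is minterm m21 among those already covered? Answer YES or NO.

Round 0: 00000✓ 00010✓ 00100✓ 00101✓ 00110✓ 00111✓ 01001✓ 01101✓ 01110✓ 01111✓ 10010✓ 10011✓ 10100✓ 10101✓ 11000 11011✓ 11101✓
Round 1: -0010 -0100✓ -0101✓ -1101✓ 0-101✓ 0-110✓ 0-111✓ 00-00✓ 00-10✓ 000-0✓ 001-0✓ 001-1✓ 0010-✓ 0011-✓ 01-01 011-1✓ 0111-✓ 1-011 1-101✓ 1001- 1010-✓
Round 2: --101 -010- 0-1-1 0-11- 00--0 001--
PIs = {--101, -0010, -010-, 0-1-1, 0-11-, 00--0, 001--, 01-01, 1-011, 1001-, 11000}
Coverage chart:
  m0: 00--0 ←essential
  m2: -0010,00--0
  m4: -010-,00--0,001--
  m5: --101,-010-,0-1-1,001--
  m6: 0-11-,00--0,001--
  m7: 0-1-1,0-11-,001--
  m9: 01-01 ←essential
  m13: --101,0-1-1,01-01
  m14: 0-11- ←essential
  m15: 0-1-1,0-11-
  m18: -0010,1001-
  m19: 1-011,1001-
  m20: -010- ←essential
  m21: --101,-010-
  m24: 11000 ←essential
  m27: 1-011 ←essential
  m29: --101 ←essential
Essential: --101, -010-, 0-11-, 00--0, 01-01, 1-011, 11000

YES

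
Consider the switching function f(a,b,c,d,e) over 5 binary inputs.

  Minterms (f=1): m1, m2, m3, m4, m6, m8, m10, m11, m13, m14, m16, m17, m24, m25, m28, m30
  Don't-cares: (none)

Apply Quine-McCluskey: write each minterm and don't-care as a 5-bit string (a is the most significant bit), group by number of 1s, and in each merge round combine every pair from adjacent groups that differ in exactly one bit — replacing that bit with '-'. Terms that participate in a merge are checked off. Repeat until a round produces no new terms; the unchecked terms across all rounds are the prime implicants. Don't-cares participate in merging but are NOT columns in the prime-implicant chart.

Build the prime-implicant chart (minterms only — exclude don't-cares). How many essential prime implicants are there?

4

Round 0: 00001✓ 00010✓ 00011✓ 00100✓ 00110✓ 01000✓ 01010✓ 01011✓ 01101 01110✓ 10000✓ 10001✓ 11000✓ 11001✓ 11100✓ 11110✓
Round 1: -0001 -1000 -1110 0-010✓ 0-011✓ 0-110✓ 00-10✓ 000-1 0001-✓ 001-0 01-10✓ 010-0 0101-✓ 1-000✓ 1-001✓ 1000-✓ 11-00 1100-✓ 111-0
Round 2: 0--10 0-01- 1-00-
PIs = {-0001, -1000, -1110, 0--10, 0-01-, 000-1, 001-0, 010-0, 01101, 1-00-, 11-00, 111-0}
Coverage chart:
  m1: -0001,000-1
  m2: 0--10,0-01-
  m3: 0-01-,000-1
  m4: 001-0 ←essential
  m6: 0--10,001-0
  m8: -1000,010-0
  m10: 0--10,0-01-,010-0
  m11: 0-01- ←essential
  m13: 01101 ←essential
  m14: -1110,0--10
  m16: 1-00- ←essential
  m17: -0001,1-00-
  m24: -1000,1-00-,11-00
  m25: 1-00- ←essential
  m28: 11-00,111-0
  m30: -1110,111-0
Essential: 0-01-, 001-0, 01101, 1-00-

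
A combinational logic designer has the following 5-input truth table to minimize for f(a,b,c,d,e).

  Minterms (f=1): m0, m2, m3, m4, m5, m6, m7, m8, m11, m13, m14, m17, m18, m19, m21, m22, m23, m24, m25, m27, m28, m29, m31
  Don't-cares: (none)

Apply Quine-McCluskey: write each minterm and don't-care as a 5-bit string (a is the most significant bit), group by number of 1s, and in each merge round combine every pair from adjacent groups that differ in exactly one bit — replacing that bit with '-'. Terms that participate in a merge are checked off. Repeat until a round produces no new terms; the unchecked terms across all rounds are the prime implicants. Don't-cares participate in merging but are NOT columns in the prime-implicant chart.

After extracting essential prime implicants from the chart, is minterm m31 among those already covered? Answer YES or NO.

YES

[col 0] 00000*, 00010*, 00011*, 00100*, 00101*, 00110*, 00111*, 01000*, 01011*, 01101*, 01110*, 10001*, 10010*, 10011*, 10101*, 10110*, 10111*, 11000*, 11001*, 11011*, 11100*, 11101*, 11111*
[col 1] -0010*, -0011*, -0101*, -0110*, -0111*, -1000, -1011*, -1101*, 0-000, 0-011*, 0-101*, 0-110, 00-00*, 00-10*, 00-11*, 000-0*, 0001-*, 001-0*, 001-1*, 0010-*, 0011-*, 1-001*, 1-011*, 1-101*, 1-111*, 10-01*, 10-10*, 10-11*, 100-1*, 1001-*, 101-1*, 1011-*, 11-00*, 11-01*, 11-11*, 110-1*, 1100-*, 111-1*, 1110-*
[col 2] --011, --101, -0-10*, -0-11*, -001-*, -01-1, -011-*, 00--0, 00-1-*, 001--, 1--01*, 1--11*, 1-0-1*, 1-1-1*, 10--1*, 10-1-*, 11--1*, 11-0-
[col 3] -0-1-, 1---1
Prime implicants: --011, --101, -0-1-, -01-1, -1000, 0-000, 0-110, 00--0, 001--, 1---1, 11-0-
PI chart (minterm → PIs covering it):
  0 | 0-000,00--0
  2 | -0-1-,00--0
  3 | --011,-0-1-
  4 | 00--0,001--
  5 | --101,-01-1,001--
  6 | -0-1-,0-110,00--0,001--
  7 | -0-1-,-01-1,001--
  8 | -1000,0-000
  11 | --011  (sole → essential)
  13 | --101  (sole → essential)
  14 | 0-110  (sole → essential)
  17 | 1---1  (sole → essential)
  18 | -0-1-  (sole → essential)
  19 | --011,-0-1-,1---1
  21 | --101,-01-1,1---1
  22 | -0-1-  (sole → essential)
  23 | -0-1-,-01-1,1---1
  24 | -1000,11-0-
  25 | 1---1,11-0-
  27 | --011,1---1
  28 | 11-0-  (sole → essential)
  29 | --101,1---1,11-0-
  31 | 1---1  (sole → essential)
Essential prime implicants: --011, --101, -0-1-, 0-110, 1---1, 11-0-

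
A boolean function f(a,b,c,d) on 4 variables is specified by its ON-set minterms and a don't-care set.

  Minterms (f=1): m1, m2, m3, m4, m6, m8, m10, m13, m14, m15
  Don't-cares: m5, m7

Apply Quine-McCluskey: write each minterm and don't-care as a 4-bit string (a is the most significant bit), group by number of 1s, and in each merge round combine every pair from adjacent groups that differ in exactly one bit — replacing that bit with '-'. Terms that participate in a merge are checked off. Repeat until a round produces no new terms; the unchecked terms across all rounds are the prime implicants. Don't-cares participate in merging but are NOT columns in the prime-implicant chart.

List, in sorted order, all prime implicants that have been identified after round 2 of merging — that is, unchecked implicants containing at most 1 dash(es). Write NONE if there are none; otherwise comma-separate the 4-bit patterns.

Round 0: 0001✓ 0010✓ 0011✓ 0100✓ 0101✓ 0110✓ 0111✓ 1000✓ 1010✓ 1101✓ 1110✓ 1111✓
Round 1: -010✓ -101✓ -110✓ -111✓ 0-01✓ 0-10✓ 0-11✓ 00-1✓ 001-✓ 01-0✓ 01-1✓ 010-✓ 011-✓ 1-10✓ 10-0 11-1✓ 111-✓
Round 2: --10 -1-1 -11- 0--1 0-1- 01--
PIs = {--10, -1-1, -11-, 0--1, 0-1-, 01--, 10-0}

10-0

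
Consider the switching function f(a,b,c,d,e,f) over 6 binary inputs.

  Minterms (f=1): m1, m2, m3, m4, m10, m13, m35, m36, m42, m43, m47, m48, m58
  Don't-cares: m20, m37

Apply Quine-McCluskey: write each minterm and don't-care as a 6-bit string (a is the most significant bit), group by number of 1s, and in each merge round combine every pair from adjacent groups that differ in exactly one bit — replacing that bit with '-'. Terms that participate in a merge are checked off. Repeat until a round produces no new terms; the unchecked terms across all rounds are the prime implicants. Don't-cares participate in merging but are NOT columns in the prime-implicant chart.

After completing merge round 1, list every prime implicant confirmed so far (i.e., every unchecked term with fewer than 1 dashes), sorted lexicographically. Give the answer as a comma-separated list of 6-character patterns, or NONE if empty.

size-2^0 implicants → 000001(✓)  000010(✓)  000011(✓)  000100(✓)  001010(✓)  001101  010100(✓)  100011(✓)  100100(✓)  100101(✓)  101010(✓)  101011(✓)  101111(✓)  110000  111010(✓)
size-2^1 implicants → -00011  -00100  -01010  0-0100  00-010  0000-1  00001-  1-1010  10-011  10010-  101-11  10101-
Unchecked terms (primes): -00011, -00100, -01010, 0-0100, 00-010, 0000-1, 00001-, 001101, 1-1010, 10-011, 10010-, 101-11, 10101-, 110000

001101, 110000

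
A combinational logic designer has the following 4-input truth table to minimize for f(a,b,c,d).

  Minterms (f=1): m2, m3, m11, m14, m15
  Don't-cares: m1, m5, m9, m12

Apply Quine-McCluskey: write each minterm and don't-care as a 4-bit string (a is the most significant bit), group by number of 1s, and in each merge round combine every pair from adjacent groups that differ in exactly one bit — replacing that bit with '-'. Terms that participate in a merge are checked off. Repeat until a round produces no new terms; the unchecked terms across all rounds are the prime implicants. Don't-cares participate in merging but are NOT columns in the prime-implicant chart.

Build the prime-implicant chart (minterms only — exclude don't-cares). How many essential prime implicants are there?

[col 0] 0001*, 0010*, 0011*, 0101*, 1001*, 1011*, 1100*, 1110*, 1111*
[col 1] -001*, -011*, 0-01, 00-1*, 001-, 1-11, 10-1*, 11-0, 111-
[col 2] -0-1
Prime implicants: -0-1, 0-01, 001-, 1-11, 11-0, 111-
PI chart (minterm → PIs covering it):
  2 | 001-  (sole → essential)
  3 | -0-1,001-
  11 | -0-1,1-11
  14 | 11-0,111-
  15 | 1-11,111-
Essential prime implicants: 001-

1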